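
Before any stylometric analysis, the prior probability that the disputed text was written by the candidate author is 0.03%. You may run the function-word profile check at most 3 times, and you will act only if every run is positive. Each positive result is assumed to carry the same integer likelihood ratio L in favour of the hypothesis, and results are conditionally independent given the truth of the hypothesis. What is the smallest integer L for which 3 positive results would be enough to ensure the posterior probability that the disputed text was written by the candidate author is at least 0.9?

32

Prior odds = 0.0003/0.9997 = 3/9997.
Target odds = 0.9/0.1 = 9.
Need L³ ≥ 9 ÷ (3/9997) = 29991.
31³ = 29791 < 29991 ≤ 32768 = 32³, so L = 32.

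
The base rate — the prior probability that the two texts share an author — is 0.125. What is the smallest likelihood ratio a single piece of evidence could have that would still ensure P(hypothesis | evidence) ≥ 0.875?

Prior odds = 0.125/0.875 = 1/7.
Target odds = 0.875/0.125 = 7.
Required Bayes factor = 7 ÷ (1/7) = 49.

49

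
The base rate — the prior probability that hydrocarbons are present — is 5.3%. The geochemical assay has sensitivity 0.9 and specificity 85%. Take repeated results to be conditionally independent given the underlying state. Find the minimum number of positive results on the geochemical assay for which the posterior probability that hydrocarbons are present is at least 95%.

Prior odds: 0.053 ÷ 0.947 = 53/947.
False-positive rate = 1 − 0.85 = 0.15; likelihood ratio of a positive = 0.9/0.15 = 6.
Target odds: 0.95 ÷ 0.05 = 19.
Require 6ⁿ ≥ 19 ÷ (53/947) = 17993/53.
6³ = 216 falls short of 17993/53 but 6⁴ = 1296 reaches it, so n = 4.

4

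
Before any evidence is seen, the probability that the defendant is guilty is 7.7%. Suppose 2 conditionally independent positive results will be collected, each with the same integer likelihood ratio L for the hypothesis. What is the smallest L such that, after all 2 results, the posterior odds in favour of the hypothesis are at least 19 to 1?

Prior odds = 0.077/0.923 = 77/923.
Target odds = 19.
Need L² ≥ 19 ÷ (77/923) = 17537/77.
15² = 225 < 17537/77 ≤ 256 = 16², so L = 16.

16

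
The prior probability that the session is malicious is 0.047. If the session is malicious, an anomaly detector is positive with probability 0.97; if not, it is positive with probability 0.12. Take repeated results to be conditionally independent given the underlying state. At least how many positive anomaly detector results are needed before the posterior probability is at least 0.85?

3

Prior odds = 0.047/0.953 = 47/953.
Likelihood ratio of a positive = 0.97/0.12 = 97/12.
Target posterior odds = 0.85/0.15 = 17/3.
Require (97/12)ⁿ ≥ 17/3 ÷ (47/953) = 16201/141.
(97/12)² = 9409/144 falls short of 16201/141 but (97/12)³ = 912673/1728 reaches it, so n = 3.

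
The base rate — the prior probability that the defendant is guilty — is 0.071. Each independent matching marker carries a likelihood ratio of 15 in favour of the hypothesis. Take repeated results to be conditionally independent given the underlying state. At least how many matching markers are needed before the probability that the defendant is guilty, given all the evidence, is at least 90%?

Prior odds = 0.071/0.929 = 71/929.
Likelihood ratio per matching marker = 15.
Target odds: 0.9 ÷ 0.1 = 9.
Need (71/929) × 15ⁿ ≥ 9, i.e. 15ⁿ ≥ 8361/71.
15¹ = 15 falls short of 8361/71 but 15² = 225 reaches it, so n = 2.

2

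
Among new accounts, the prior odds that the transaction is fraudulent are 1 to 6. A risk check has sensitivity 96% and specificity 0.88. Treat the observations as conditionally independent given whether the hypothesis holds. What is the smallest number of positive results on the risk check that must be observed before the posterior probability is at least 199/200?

Prior odds = 1/6.
False-positive rate = 1 − 0.88 = 0.12; likelihood ratio of a positive = 0.96/0.12 = 8.
Target posterior odds = 0.995/0.005 = 199.
Require 8ⁿ ≥ 199 ÷ (1/6) = 1194.
8³ = 512 falls short of 1194 but 8⁴ = 4096 reaches it, so n = 4.

4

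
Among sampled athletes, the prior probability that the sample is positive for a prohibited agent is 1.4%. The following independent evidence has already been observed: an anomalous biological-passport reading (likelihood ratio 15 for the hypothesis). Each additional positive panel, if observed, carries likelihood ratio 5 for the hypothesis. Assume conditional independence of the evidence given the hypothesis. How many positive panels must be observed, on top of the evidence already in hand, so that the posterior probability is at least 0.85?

3

Prior odds = 0.014/0.986 = 7/493.
Bayes factor of the evidence already in hand = 15.
Odds after that evidence = (7/493) × 15 = 105/493.
Target odds = 0.85/0.15 = 17/3.
Need 5ⁿ ≥ 17/3 ÷ (105/493) = 8381/315.
5² = 25 falls short of 8381/315 but 5³ = 125 reaches it, so n = 3.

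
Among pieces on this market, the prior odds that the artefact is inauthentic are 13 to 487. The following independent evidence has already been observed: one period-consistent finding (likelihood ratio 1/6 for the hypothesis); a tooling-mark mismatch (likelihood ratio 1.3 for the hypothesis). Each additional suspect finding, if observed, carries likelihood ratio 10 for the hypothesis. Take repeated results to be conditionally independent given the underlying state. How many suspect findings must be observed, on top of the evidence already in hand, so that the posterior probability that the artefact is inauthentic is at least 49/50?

Prior odds = 13/487.
Combined Bayes factor of the evidence already in hand = (1/6) × 1.3 = 13/60.
Odds after that evidence = (13/487) × 13/60 = 169/29220.
Target odds = 0.98/0.02 = 49.
Need 10ⁿ ≥ 49 ÷ (169/29220) = 1431780/169.
10³ = 1000 falls short of 1431780/169 but 10⁴ = 10000 reaches it, so n = 4.

4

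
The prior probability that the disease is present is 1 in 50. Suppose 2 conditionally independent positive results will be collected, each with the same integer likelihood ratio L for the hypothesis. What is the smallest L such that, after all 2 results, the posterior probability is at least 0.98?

49

Prior odds = 0.02/0.98 = 1/49.
Target odds = 0.98/0.02 = 49.
Need L² ≥ 49 ÷ (1/49) = 2401.
48² = 2304 < 2401 ≤ 2401 = 49², so L = 49.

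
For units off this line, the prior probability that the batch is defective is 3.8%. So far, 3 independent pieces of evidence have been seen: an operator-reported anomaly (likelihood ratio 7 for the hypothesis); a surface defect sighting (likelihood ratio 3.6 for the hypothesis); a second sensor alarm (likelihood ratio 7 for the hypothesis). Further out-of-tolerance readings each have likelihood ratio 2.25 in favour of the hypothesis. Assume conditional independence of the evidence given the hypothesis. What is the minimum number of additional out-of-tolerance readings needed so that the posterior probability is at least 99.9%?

Prior odds = 0.038/0.962 = 19/481.
Combined Bayes factor of the evidence already in hand = 7 × 3.6 × 7 = 176.4.
Odds after that evidence = (19/481) × 176.4 = 16758/2405.
Target odds = 0.999/0.001 = 999.
Need 2.25ⁿ ≥ 999 ÷ (16758/2405) = 266955/1862.
2.25⁶ = 531441/4096 falls short of 266955/1862 but 2.25⁷ = 4782969/16384 reaches it, so n = 7.

7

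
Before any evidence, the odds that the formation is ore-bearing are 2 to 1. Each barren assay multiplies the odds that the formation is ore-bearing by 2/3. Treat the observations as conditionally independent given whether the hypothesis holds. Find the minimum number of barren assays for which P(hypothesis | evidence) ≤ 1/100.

14

Prior odds = 2.
Likelihood ratio per barren assay = 2/3.
Target odds: 0.01 ÷ 0.99 = 1/99.
Require (2/3)ⁿ ≤ 1/99 ÷ 2 = 1/198.
(2/3)¹³ = 8192/1594323 is still above 1/198 but (2/3)¹⁴ = 16384/4782969 is at or below it, so n = 14.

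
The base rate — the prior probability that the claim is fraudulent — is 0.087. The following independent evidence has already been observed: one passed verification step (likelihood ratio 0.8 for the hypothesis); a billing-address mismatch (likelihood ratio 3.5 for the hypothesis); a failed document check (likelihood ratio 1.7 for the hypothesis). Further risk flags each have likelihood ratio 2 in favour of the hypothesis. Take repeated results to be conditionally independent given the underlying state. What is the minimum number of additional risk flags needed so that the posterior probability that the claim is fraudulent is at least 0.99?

Prior odds = 0.087/0.913 = 87/913.
Combined Bayes factor of the evidence already in hand = 0.8 × 3.5 × 1.7 = 4.76.
Odds after that evidence = (87/913) × 4.76 = 10353/22825.
Target odds = 0.99/0.01 = 99.
Need 2ⁿ ≥ 99 ÷ (10353/22825) = 753225/3451.
2⁷ = 128 falls short of 753225/3451 but 2⁸ = 256 reaches it, so n = 8.

8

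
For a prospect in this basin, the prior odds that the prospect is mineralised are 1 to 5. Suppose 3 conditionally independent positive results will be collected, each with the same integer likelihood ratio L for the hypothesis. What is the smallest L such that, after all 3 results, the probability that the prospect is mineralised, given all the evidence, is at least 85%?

Prior odds = 0.2.
Target odds = 0.85/0.15 = 17/3.
Need L³ ≥ 17/3 ÷ 0.2 = 85/3.
3³ = 27 < 85/3 ≤ 64 = 4³, so L = 4.

4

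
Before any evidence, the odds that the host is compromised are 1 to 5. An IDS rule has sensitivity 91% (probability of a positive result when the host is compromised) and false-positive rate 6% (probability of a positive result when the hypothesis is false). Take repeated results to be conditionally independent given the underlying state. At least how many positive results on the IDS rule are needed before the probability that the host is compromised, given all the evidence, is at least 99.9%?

4

Prior odds = 0.2.
Likelihood ratio of a positive result = 0.91/0.06 = 91/6.
Target odds: 0.999 ÷ 0.001 = 999.
Require (91/6)ⁿ ≥ 999 ÷ 0.2 = 4995.
(91/6)³ = 753571/216 falls short of 4995 but (91/6)⁴ = 68574961/1296 reaches it, so n = 4.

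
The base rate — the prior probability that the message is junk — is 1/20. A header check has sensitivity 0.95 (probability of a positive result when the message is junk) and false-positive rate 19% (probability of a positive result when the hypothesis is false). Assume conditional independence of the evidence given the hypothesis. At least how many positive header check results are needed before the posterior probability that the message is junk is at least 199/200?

6

Prior odds: 0.05 ÷ 0.95 = 1/19.
Likelihood ratio of a positive result = 0.95/0.19 = 5.
Target odds: 0.995 ÷ 0.005 = 199.
Require 5ⁿ ≥ 199 ÷ (1/19) = 3781.
5⁵ = 3125 falls short of 3781 but 5⁶ = 15625 reaches it, so n = 6.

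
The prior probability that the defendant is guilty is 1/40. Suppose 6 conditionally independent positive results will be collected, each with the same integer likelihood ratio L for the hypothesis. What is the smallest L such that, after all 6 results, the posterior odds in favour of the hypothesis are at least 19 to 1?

Prior odds = 0.025/0.975 = 1/39.
Target odds = 19.
Need L⁶ ≥ 19 ÷ (1/39) = 741.
3⁶ = 729 < 741 ≤ 4096 = 4⁶, so L = 4.

4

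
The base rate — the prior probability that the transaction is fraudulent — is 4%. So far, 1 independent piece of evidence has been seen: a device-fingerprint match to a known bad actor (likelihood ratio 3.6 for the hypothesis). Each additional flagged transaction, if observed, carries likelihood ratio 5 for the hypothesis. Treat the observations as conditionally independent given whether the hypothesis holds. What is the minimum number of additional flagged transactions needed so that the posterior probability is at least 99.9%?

6

Prior odds = 0.04/0.96 = 1/24.
Bayes factor of the evidence already in hand = 3.6.
Odds after that evidence = (1/24) × 3.6 = 0.15.
Target odds = 0.999/0.001 = 999.
Need 5ⁿ ≥ 999 ÷ 0.15 = 6660.
5⁵ = 3125 falls short of 6660 but 5⁶ = 15625 reaches it, so n = 6.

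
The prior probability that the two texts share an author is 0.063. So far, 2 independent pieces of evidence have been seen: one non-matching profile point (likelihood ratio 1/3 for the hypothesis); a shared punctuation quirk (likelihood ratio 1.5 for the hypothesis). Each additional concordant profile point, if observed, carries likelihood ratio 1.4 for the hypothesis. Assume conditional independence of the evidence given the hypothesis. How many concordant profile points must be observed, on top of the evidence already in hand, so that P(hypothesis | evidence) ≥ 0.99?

Prior odds = 0.063/0.937 = 63/937.
Combined Bayes factor of the evidence already in hand = (1/3) × 1.5 = 0.5.
Odds after that evidence = (63/937) × 0.5 = 63/1874.
Target odds = 0.99/0.01 = 99.
Need 1.4ⁿ ≥ 99 ÷ (63/1874) = 20614/7.
1.4²³ ≈2295.86 falls short of 20614/7 but 1.4²⁴ ≈3214.2 reaches it, so n = 24.

24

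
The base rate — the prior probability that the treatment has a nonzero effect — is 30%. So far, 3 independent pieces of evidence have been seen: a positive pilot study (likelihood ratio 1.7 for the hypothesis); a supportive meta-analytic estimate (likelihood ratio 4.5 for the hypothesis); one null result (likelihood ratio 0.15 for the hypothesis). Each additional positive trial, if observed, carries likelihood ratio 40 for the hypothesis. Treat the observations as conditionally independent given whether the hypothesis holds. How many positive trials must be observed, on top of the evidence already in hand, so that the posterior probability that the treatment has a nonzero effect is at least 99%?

Prior odds = 0.3/0.7 = 3/7.
Combined Bayes factor of the evidence already in hand = 1.7 × 4.5 × 0.15 = 1.1475.
Odds after that evidence = (3/7) × 1.1475 = 1377/2800.
Target odds = 0.99/0.01 = 99.
Need 40ⁿ ≥ 99 ÷ (1377/2800) = 30800/153.
40¹ = 40 falls short of 30800/153 but 40² = 1600 reaches it, so n = 2.

2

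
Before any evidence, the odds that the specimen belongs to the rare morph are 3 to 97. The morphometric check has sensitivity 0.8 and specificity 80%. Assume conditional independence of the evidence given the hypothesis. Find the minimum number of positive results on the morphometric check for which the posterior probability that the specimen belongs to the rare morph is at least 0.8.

Prior odds = 3/97.
False-positive rate = 1 − 0.8 = 0.2; likelihood ratio of a positive = 0.8/0.2 = 4.
Target posterior odds = 0.8/0.2 = 4.
Need (3/97) × 4ⁿ ≥ 4, i.e. 4ⁿ ≥ 388/3.
4³ = 64 falls short of 388/3 but 4⁴ = 256 reaches it, so n = 4.

4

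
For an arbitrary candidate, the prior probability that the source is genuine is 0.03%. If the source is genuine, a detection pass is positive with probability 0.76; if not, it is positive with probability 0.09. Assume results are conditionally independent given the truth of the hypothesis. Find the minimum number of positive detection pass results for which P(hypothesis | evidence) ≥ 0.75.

Prior odds = 0.0003/0.9997 = 3/9997.
Likelihood ratio of a positive = 0.76/0.09 = 76/9.
Target posterior odds = 0.75/0.25 = 3.
Require (76/9)ⁿ ≥ 3 ÷ (3/9997) = 9997.
(76/9)⁴ = 33362176/6561 falls short of 9997 but (76/9)⁵ ≈42939.3 reaches it, so n = 5.

5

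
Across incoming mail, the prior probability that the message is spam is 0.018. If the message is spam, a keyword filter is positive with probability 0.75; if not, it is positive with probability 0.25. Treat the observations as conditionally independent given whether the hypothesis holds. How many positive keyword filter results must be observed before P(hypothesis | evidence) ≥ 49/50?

8

Prior odds: 0.018 ÷ 0.982 = 9/491.
Likelihood ratio of a positive = 0.75/0.25 = 3.
Target posterior odds = 0.98/0.02 = 49.
Require 3ⁿ ≥ 49 ÷ (9/491) = 24059/9.
3⁷ = 2187 falls short of 24059/9 but 3⁸ = 6561 reaches it, so n = 8.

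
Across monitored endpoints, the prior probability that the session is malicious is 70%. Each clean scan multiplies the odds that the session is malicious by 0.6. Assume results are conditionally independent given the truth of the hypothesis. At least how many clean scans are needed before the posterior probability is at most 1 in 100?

Prior odds = 0.7/0.3 = 7/3.
Likelihood ratio per clean scan = 0.6.
Target posterior odds = 0.01/0.99 = 1/99.
Need (7/3) × 0.6ⁿ ≤ 1/99, i.e. 0.6ⁿ ≤ 1/231.
0.6¹⁰ = 59049/9765625 is still above 1/231 but 0.6¹¹ = 177147/48828125 is at or below it, so n = 11.

11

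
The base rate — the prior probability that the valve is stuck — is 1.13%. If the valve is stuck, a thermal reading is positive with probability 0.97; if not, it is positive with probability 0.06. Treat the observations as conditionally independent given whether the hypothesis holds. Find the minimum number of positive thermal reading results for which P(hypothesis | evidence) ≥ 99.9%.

Prior odds = 0.0113/0.9887 = 113/9887.
Likelihood ratio of a positive = 0.97/0.06 = 97/6.
Target odds: 0.999 ÷ 0.001 = 999.
Require (97/6)ⁿ ≥ 999 ÷ (113/9887) = 9877113/113.
(97/6)⁴ = 88529281/1296 falls short of 9877113/113 but (97/6)⁵ ≈1.10434e+06 reaches it, so n = 5.

5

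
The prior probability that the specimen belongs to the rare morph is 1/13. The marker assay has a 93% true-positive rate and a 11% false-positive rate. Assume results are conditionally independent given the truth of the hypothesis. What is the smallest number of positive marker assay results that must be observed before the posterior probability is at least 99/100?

Prior odds = (1/13)/(12/13) = 1/12.
Likelihood ratio of a positive result = 0.93/0.11 = 93/11.
Target posterior odds = 0.99/0.01 = 99.
Need (1/12) × (93/11)ⁿ ≥ 99, i.e. (93/11)ⁿ ≥ 1188.
(93/11)³ = 804357/1331 falls short of 1188 but (93/11)⁴ = 74805201/14641 reaches it, so n = 4.

4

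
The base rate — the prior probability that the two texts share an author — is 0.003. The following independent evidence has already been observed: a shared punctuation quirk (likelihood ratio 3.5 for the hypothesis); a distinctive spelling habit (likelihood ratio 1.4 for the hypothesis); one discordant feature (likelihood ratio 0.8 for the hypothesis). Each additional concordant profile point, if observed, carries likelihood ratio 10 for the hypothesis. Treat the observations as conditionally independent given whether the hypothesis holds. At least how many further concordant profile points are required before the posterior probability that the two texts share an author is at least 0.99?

4

Prior odds = 0.003/0.997 = 3/997.
Combined Bayes factor of the evidence already in hand = 3.5 × 1.4 × 0.8 = 3.92.
Odds after that evidence = (3/997) × 3.92 = 294/24925.
Target odds = 0.99/0.01 = 99.
Need 10ⁿ ≥ 99 ÷ (294/24925) = 822525/98.
10³ = 1000 falls short of 822525/98 but 10⁴ = 10000 reaches it, so n = 4.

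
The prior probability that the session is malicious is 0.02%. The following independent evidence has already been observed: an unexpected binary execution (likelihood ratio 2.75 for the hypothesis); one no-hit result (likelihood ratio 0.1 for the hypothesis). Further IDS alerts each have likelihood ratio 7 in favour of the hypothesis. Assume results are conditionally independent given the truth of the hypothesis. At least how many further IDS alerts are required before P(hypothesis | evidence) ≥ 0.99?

Prior odds = 0.0002/0.9998 = 1/4999.
Combined Bayes factor of the evidence already in hand = 2.75 × 0.1 = 0.275.
Odds after that evidence = (1/4999) × 0.275 = 11/199960.
Target odds = 0.99/0.01 = 99.
Need 7ⁿ ≥ 99 ÷ (11/199960) = 1799640.
7⁷ = 823543 falls short of 1799640 but 7⁸ = 5764801 reaches it, so n = 8.

8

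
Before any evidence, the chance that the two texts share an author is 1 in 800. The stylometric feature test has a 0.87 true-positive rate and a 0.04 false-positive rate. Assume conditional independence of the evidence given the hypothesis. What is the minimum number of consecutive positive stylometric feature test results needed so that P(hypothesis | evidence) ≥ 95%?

Prior odds = 0.00125/0.99875 = 1/799.
Likelihood ratio of a positive result = 0.87/0.04 = 21.75.
Target odds: 0.95 ÷ 0.05 = 19.
Need (1/799) × 21.75ⁿ ≥ 19, i.e. 21.75ⁿ ≥ 15181.
21.75³ = 658503/64 falls short of 15181 but 21.75⁴ = 57289761/256 reaches it, so n = 4.

4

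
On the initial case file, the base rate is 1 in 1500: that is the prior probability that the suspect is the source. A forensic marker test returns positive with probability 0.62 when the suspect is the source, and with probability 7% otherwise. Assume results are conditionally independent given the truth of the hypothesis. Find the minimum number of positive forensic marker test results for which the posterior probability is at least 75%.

Prior odds: (1/1500) ÷ (1499/1500) = 1/1499.
Likelihood ratio of a positive result = 0.62/0.07 = 62/7.
Target odds: 0.75 ÷ 0.25 = 3.
Require (62/7)ⁿ ≥ 3 ÷ (1/1499) = 4497.
(62/7)³ = 238328/343 falls short of 4497 but (62/7)⁴ = 14776336/2401 reaches it, so n = 4.

4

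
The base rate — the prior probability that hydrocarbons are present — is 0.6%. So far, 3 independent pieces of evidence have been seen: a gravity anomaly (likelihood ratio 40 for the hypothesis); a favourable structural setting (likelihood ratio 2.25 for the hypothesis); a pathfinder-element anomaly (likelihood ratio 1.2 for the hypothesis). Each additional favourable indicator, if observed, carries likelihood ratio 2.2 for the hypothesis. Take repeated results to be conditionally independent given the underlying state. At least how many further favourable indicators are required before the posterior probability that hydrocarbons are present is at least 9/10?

4

Prior odds = 0.006/0.994 = 3/497.
Combined Bayes factor of the evidence already in hand = 40 × 2.25 × 1.2 = 108.
Odds after that evidence = (3/497) × 108 = 324/497.
Target odds = 0.9/0.1 = 9.
Need 2.2ⁿ ≥ 9 ÷ (324/497) = 497/36.
2.2³ = 10.648 falls short of 497/36 but 2.2⁴ = 23.4256 reaches it, so n = 4.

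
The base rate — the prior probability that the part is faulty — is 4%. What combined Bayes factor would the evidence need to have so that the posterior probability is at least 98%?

1176

Prior odds = 0.04/0.96 = 1/24.
Target odds = 0.98/0.02 = 49.
Required Bayes factor = 49 ÷ (1/24) = 1176.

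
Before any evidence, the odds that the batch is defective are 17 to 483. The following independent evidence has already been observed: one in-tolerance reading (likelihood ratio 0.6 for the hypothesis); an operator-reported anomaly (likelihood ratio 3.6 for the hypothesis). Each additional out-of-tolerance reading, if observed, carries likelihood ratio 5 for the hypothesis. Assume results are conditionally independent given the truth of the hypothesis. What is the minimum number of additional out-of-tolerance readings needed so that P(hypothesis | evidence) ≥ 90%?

Prior odds = 17/483.
Combined Bayes factor of the evidence already in hand = 0.6 × 3.6 = 2.16.
Odds after that evidence = (17/483) × 2.16 = 306/4025.
Target odds = 0.9/0.1 = 9.
Need 5ⁿ ≥ 9 ÷ (306/4025) = 4025/34.
5² = 25 falls short of 4025/34 but 5³ = 125 reaches it, so n = 3.

3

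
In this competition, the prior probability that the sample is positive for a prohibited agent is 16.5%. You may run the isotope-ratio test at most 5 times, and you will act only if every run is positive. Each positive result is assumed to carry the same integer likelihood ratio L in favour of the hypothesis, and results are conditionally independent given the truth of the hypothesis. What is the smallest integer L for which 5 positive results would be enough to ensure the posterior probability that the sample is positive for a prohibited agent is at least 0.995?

4

Prior odds = 0.165/0.835 = 33/167.
Target odds = 0.995/0.005 = 199.
Need L⁵ ≥ 199 ÷ (33/167) = 33233/33.
3⁵ = 243 < 33233/33 ≤ 1024 = 4⁵, so L = 4.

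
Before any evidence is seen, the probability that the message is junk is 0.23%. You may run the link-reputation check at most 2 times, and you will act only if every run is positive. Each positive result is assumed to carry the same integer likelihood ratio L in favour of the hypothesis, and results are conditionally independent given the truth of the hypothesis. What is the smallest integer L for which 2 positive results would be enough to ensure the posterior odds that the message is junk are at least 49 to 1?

146

Prior odds = 0.0023/0.9977 = 23/9977.
Target odds = 49.
Need L² ≥ 49 ÷ (23/9977) = 488873/23.
145² = 21025 < 488873/23 ≤ 21316 = 146², so L = 146.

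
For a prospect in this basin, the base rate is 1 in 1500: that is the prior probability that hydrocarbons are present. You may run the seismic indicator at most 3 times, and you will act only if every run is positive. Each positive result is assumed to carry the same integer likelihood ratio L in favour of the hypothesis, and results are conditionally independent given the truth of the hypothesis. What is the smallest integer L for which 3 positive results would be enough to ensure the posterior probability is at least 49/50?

42

Prior odds = (1/1500)/(1499/1500) = 1/1499.
Target odds = 0.98/0.02 = 49.
Need L³ ≥ 49 ÷ (1/1499) = 73451.
41³ = 68921 < 73451 ≤ 74088 = 42³, so L = 42.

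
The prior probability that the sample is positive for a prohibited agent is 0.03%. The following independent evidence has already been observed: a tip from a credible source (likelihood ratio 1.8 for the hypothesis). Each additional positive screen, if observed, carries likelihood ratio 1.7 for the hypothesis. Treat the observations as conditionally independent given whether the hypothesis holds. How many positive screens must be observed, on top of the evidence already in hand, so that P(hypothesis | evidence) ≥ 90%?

Prior odds = 0.0003/0.9997 = 3/9997.
Bayes factor of the evidence already in hand = 1.8.
Odds after that evidence = (3/9997) × 1.8 = 27/49985.
Target odds = 0.9/0.1 = 9.
Need 1.7ⁿ ≥ 9 ÷ (27/49985) = 49985/3.
1.7¹⁸ ≈14063.1 falls short of 49985/3 but 1.7¹⁹ ≈23907.2 reaches it, so n = 19.

19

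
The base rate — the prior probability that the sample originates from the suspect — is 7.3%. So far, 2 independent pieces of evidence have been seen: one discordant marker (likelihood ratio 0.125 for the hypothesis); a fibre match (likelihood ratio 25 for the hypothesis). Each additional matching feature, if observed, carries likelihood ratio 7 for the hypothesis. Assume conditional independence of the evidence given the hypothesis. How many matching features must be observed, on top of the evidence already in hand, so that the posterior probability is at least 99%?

4

Prior odds = 0.073/0.927 = 73/927.
Combined Bayes factor of the evidence already in hand = 0.125 × 25 = 3.125.
Odds after that evidence = (73/927) × 3.125 = 1825/7416.
Target odds = 0.99/0.01 = 99.
Need 7ⁿ ≥ 99 ÷ (1825/7416) = 734184/1825.
7³ = 343 falls short of 734184/1825 but 7⁴ = 2401 reaches it, so n = 4.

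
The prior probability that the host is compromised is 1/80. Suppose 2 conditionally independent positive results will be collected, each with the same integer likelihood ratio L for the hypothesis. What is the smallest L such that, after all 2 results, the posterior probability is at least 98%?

Prior odds = 0.0125/0.9875 = 1/79.
Target odds = 0.98/0.02 = 49.
Need L² ≥ 49 ÷ (1/79) = 3871.
62² = 3844 < 3871 ≤ 3969 = 63², so L = 63.

63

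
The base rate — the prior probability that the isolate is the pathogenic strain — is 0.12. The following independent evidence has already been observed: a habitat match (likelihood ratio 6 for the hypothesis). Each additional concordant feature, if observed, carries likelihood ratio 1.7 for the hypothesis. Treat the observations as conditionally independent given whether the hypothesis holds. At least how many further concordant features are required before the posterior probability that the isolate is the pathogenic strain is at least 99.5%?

Prior odds = 0.12/0.88 = 3/22.
Bayes factor of the evidence already in hand = 6.
Odds after that evidence = (3/22) × 6 = 9/11.
Target odds = 0.995/0.005 = 199.
Need 1.7ⁿ ≥ 199 ÷ (9/11) = 2189/9.
1.7¹⁰ ≈201.599 falls short of 2189/9 but 1.7¹¹ ≈342.719 reaches it, so n = 11.

11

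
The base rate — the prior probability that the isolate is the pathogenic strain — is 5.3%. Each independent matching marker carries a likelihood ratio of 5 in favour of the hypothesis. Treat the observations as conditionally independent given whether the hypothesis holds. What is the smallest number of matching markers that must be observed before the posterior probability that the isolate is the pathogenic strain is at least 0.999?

Prior odds = 0.053/0.947 = 53/947.
Likelihood ratio per matching marker = 5.
Target odds: 0.999 ÷ 0.001 = 999.
Require 5ⁿ ≥ 999 ÷ (53/947) = 946053/53.
5⁶ = 15625 falls short of 946053/53 but 5⁷ = 78125 reaches it, so n = 7.

7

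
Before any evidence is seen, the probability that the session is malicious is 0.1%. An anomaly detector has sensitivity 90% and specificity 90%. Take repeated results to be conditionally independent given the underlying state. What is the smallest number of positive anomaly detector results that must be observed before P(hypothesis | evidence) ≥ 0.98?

Prior odds = 0.001/0.999 = 1/999.
False-positive rate = 1 − 0.9 = 0.1; likelihood ratio of a positive = 0.9/0.1 = 9.
Target odds: 0.98 ÷ 0.02 = 49.
Require 9ⁿ ≥ 49 ÷ (1/999) = 48951.
9⁴ = 6561 falls short of 48951 but 9⁵ = 59049 reaches it, so n = 5.

5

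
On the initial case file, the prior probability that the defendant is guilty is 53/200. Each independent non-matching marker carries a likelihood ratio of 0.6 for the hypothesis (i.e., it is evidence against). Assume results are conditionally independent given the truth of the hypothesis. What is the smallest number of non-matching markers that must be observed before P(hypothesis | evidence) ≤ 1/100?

Prior odds: 0.265 ÷ 0.735 = 53/147.
Likelihood ratio per non-matching marker = 0.6.
Target posterior odds = 0.01/0.99 = 1/99.
Require 0.6ⁿ ≤ 1/99 ÷ (53/147) = 49/1749.
0.6⁶ = 729/15625 is still above 49/1749 but 0.6⁷ = 2187/78125 is at or below it, so n = 7.

7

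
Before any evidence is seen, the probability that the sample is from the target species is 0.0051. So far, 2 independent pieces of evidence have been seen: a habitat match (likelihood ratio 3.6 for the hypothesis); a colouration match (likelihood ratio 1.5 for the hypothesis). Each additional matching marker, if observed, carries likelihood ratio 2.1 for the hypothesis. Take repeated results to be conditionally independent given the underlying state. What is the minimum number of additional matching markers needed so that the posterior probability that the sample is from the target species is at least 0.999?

Prior odds = 0.0051/0.9949 = 51/9949.
Combined Bayes factor of the evidence already in hand = 3.6 × 1.5 = 5.4.
Odds after that evidence = (51/9949) × 5.4 = 1377/49745.
Target odds = 0.999/0.001 = 999.
Need 2.1ⁿ ≥ 999 ÷ (1377/49745) = 1840565/51.
2.1¹⁴ ≈32439.2 falls short of 1840565/51 but 2.1¹⁵ ≈68122.3 reaches it, so n = 15.

15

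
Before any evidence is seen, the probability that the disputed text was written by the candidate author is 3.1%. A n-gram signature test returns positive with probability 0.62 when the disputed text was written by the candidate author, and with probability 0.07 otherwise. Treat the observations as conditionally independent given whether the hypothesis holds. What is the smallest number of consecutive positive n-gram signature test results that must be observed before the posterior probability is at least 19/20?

3

Prior odds: 0.031 ÷ 0.969 = 31/969.
Likelihood ratio of a positive result = 0.62/0.07 = 62/7.
Target odds: 0.95 ÷ 0.05 = 19.
Require (62/7)ⁿ ≥ 19 ÷ (31/969) = 18411/31.
(62/7)² = 3844/49 falls short of 18411/31 but (62/7)³ = 238328/343 reaches it, so n = 3.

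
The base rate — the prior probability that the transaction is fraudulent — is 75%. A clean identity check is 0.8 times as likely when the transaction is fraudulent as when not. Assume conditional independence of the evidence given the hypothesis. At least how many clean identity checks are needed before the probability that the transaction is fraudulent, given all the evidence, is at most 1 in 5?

Prior odds: 0.75 ÷ 0.25 = 3.
Likelihood ratio per clean identity check = 0.8.
Target posterior odds = 0.2/0.8 = 0.25.
Need 3 × 0.8ⁿ ≤ 0.25, i.e. 0.8ⁿ ≤ 1/12.
0.8¹¹ = 4194304/48828125 is still above 1/12 but 0.8¹² = 16777216/244140625 is at or below it, so n = 12.

12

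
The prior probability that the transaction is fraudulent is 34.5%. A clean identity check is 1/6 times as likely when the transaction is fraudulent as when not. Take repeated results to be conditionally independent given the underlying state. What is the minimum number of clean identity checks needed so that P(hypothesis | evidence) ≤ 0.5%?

3

Prior odds = 0.345/0.655 = 69/131.
Likelihood ratio per clean identity check = 1/6.
Target posterior odds = 0.005/0.995 = 1/199.
Require (1/6)ⁿ ≤ 1/199 ÷ (69/131) = 131/13731.
(1/6)² = 1/36 is still above 131/13731 but (1/6)³ = 1/216 is at or below it, so n = 3.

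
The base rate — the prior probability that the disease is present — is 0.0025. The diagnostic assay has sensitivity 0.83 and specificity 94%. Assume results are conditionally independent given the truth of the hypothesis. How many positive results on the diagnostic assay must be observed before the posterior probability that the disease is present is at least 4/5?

3

Prior odds = 0.0025/0.9975 = 1/399.
False-positive rate = 1 − 0.94 = 0.06; likelihood ratio of a positive = 0.83/0.06 = 83/6.
Target odds: 0.8 ÷ 0.2 = 4.
Require (83/6)ⁿ ≥ 4 ÷ (1/399) = 1596.
(83/6)² = 6889/36 falls short of 1596 but (83/6)³ = 571787/216 reaches it, so n = 3.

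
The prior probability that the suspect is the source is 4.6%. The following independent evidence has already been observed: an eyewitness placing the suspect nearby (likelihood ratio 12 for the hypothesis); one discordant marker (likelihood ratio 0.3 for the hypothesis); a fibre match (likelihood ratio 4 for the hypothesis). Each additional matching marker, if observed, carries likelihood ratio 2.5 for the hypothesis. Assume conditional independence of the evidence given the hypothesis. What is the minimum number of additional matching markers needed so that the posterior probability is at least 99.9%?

Prior odds = 0.046/0.954 = 23/477.
Combined Bayes factor of the evidence already in hand = 12 × 0.3 × 4 = 14.4.
Odds after that evidence = (23/477) × 14.4 = 184/265.
Target odds = 0.999/0.001 = 999.
Need 2.5ⁿ ≥ 999 ÷ (184/265) = 264735/184.
2.5⁷ = 610.3515625 falls short of 264735/184 but 2.5⁸ = 390625/256 reaches it, so n = 8.

8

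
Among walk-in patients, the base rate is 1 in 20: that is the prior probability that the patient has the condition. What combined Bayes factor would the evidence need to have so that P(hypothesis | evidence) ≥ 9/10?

Prior odds = 0.05/0.95 = 1/19.
Target odds = 0.9/0.1 = 9.
Required Bayes factor = 9 ÷ (1/19) = 171.

171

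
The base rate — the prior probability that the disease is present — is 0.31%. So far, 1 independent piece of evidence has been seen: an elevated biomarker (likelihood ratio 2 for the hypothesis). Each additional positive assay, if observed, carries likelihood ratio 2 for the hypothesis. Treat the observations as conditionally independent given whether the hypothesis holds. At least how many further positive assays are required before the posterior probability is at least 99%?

14

Prior odds = 0.0031/0.9969 = 31/9969.
Bayes factor of the evidence already in hand = 2.
Odds after that evidence = (31/9969) × 2 = 62/9969.
Target odds = 0.99/0.01 = 99.
Need 2ⁿ ≥ 99 ÷ (62/9969) = 986931/62.
2¹³ = 8192 falls short of 986931/62 but 2¹⁴ = 16384 reaches it, so n = 14.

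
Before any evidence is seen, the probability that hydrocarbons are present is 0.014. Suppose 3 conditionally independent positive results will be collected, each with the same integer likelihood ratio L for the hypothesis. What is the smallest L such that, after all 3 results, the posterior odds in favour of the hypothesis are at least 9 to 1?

9

Prior odds = 0.014/0.986 = 7/493.
Target odds = 9.
Need L³ ≥ 9 ÷ (7/493) = 4437/7.
8³ = 512 < 4437/7 ≤ 729 = 9³, so L = 9.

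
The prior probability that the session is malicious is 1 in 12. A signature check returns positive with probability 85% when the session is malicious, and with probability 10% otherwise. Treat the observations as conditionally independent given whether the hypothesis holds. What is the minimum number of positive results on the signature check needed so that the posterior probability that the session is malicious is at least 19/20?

3

Prior odds = (1/12)/(11/12) = 1/11.
Likelihood ratio of a positive result = 0.85/0.1 = 8.5.
Target posterior odds = 0.95/0.05 = 19.
Require 8.5ⁿ ≥ 19 ÷ (1/11) = 209.
8.5² = 72.25 falls short of 209 but 8.5³ = 614.125 reaches it, so n = 3.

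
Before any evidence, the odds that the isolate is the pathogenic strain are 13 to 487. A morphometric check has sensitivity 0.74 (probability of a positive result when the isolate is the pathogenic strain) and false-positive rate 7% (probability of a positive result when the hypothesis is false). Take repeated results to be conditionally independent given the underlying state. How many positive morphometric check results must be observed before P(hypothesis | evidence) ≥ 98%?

4

Prior odds = 13/487.
Likelihood ratio of a positive result = 0.74/0.07 = 74/7.
Target posterior odds = 0.98/0.02 = 49.
Need (13/487) × (74/7)ⁿ ≥ 49, i.e. (74/7)ⁿ ≥ 23863/13.
(74/7)³ = 405224/343 falls short of 23863/13 but (74/7)⁴ = 29986576/2401 reaches it, so n = 4.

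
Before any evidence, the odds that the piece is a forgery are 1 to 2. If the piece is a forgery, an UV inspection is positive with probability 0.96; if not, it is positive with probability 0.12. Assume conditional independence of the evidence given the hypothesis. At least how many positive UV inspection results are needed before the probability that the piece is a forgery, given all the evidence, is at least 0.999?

4

Prior odds = 0.5.
Likelihood ratio of a positive = 0.96/0.12 = 8.
Target posterior odds = 0.999/0.001 = 999.
Require 8ⁿ ≥ 999 ÷ 0.5 = 1998.
8³ = 512 falls short of 1998 but 8⁴ = 4096 reaches it, so n = 4.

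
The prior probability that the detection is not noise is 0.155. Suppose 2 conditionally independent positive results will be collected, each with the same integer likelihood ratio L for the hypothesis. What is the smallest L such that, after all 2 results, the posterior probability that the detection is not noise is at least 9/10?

8

Prior odds = 0.155/0.845 = 31/169.
Target odds = 0.9/0.1 = 9.
Need L² ≥ 9 ÷ (31/169) = 1521/31.
7² = 49 < 1521/31 ≤ 64 = 8², so L = 8.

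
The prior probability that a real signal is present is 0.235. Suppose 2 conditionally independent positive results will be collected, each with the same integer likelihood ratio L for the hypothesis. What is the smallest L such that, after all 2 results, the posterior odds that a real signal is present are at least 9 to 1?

Prior odds = 0.235/0.765 = 47/153.
Target odds = 9.
Need L² ≥ 9 ÷ (47/153) = 1377/47.
5² = 25 < 1377/47 ≤ 36 = 6², so L = 6.

6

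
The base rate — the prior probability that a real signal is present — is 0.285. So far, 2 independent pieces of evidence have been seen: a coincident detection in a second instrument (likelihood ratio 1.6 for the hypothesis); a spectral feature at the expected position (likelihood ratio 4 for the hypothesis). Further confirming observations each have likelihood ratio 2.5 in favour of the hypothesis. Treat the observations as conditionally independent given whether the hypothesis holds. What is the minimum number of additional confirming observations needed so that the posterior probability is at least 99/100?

4

Prior odds = 0.285/0.715 = 57/143.
Combined Bayes factor of the evidence already in hand = 1.6 × 4 = 6.4.
Odds after that evidence = (57/143) × 6.4 = 1824/715.
Target odds = 0.99/0.01 = 99.
Need 2.5ⁿ ≥ 99 ÷ (1824/715) = 23595/608.
2.5³ = 15.625 falls short of 23595/608 but 2.5⁴ = 39.0625 reaches it, so n = 4.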